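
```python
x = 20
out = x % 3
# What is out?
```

Answer: 2

Derivation:
Trace (tracking out):
x = 20  # -> x = 20
out = x % 3  # -> out = 2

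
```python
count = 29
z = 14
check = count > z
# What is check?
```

Answer: True

Derivation:
Trace (tracking check):
count = 29  # -> count = 29
z = 14  # -> z = 14
check = count > z  # -> check = True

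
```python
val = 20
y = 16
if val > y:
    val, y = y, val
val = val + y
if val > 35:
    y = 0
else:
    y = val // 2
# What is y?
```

Trace (tracking y):
val = 20  # -> val = 20
y = 16  # -> y = 16
if val > y:  # condition is True
    val, y = (y, val)  # -> val = 16, y = 20
val = val + y  # -> val = 36
if val > 35:  # condition is True
    y = 0  # -> y = 0

Answer: 0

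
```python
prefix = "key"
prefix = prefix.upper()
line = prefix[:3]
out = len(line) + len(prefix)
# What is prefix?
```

Answer: 'KEY'

Derivation:
Trace (tracking prefix):
prefix = 'key'  # -> prefix = 'key'
prefix = prefix.upper()  # -> prefix = 'KEY'
line = prefix[:3]  # -> line = 'KEY'
out = len(line) + len(prefix)  # -> out = 6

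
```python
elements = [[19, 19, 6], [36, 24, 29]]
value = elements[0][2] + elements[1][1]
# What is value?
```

Answer: 30

Derivation:
Trace (tracking value):
elements = [[19, 19, 6], [36, 24, 29]]  # -> elements = [[19, 19, 6], [36, 24, 29]]
value = elements[0][2] + elements[1][1]  # -> value = 30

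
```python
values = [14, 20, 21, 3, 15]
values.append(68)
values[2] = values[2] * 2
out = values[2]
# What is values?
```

Answer: [14, 20, 42, 3, 15, 68]

Derivation:
Trace (tracking values):
values = [14, 20, 21, 3, 15]  # -> values = [14, 20, 21, 3, 15]
values.append(68)  # -> values = [14, 20, 21, 3, 15, 68]
values[2] = values[2] * 2  # -> values = [14, 20, 42, 3, 15, 68]
out = values[2]  # -> out = 42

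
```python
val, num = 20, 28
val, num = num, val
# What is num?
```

Answer: 20

Derivation:
Trace (tracking num):
val, num = (20, 28)  # -> val = 20, num = 28
val, num = (num, val)  # -> val = 28, num = 20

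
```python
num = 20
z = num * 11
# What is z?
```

Trace (tracking z):
num = 20  # -> num = 20
z = num * 11  # -> z = 220

Answer: 220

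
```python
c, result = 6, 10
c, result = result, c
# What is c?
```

Answer: 10

Derivation:
Trace (tracking c):
c, result = (6, 10)  # -> c = 6, result = 10
c, result = (result, c)  # -> c = 10, result = 6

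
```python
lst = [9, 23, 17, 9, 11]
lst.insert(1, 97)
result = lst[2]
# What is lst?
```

Answer: [9, 97, 23, 17, 9, 11]

Derivation:
Trace (tracking lst):
lst = [9, 23, 17, 9, 11]  # -> lst = [9, 23, 17, 9, 11]
lst.insert(1, 97)  # -> lst = [9, 97, 23, 17, 9, 11]
result = lst[2]  # -> result = 23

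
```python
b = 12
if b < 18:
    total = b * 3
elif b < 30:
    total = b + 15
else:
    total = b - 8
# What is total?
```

Answer: 36

Derivation:
Trace (tracking total):
b = 12  # -> b = 12
if b < 18:  # condition is True
    total = b * 3  # -> total = 36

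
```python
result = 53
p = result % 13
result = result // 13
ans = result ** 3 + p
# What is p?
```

Answer: 1

Derivation:
Trace (tracking p):
result = 53  # -> result = 53
p = result % 13  # -> p = 1
result = result // 13  # -> result = 4
ans = result ** 3 + p  # -> ans = 65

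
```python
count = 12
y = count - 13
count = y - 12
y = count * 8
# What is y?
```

Answer: -104

Derivation:
Trace (tracking y):
count = 12  # -> count = 12
y = count - 13  # -> y = -1
count = y - 12  # -> count = -13
y = count * 8  # -> y = -104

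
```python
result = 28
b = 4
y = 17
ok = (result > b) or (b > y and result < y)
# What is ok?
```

Trace (tracking ok):
result = 28  # -> result = 28
b = 4  # -> b = 4
y = 17  # -> y = 17
ok = result > b or (b > y and result < y)  # -> ok = True

Answer: True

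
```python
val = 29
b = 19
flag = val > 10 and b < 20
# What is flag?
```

Trace (tracking flag):
val = 29  # -> val = 29
b = 19  # -> b = 19
flag = val > 10 and b < 20  # -> flag = True

Answer: True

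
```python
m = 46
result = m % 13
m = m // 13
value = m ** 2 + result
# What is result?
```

Trace (tracking result):
m = 46  # -> m = 46
result = m % 13  # -> result = 7
m = m // 13  # -> m = 3
value = m ** 2 + result  # -> value = 16

Answer: 7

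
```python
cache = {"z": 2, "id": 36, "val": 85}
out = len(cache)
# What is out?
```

Answer: 3

Derivation:
Trace (tracking out):
cache = {'z': 2, 'id': 36, 'val': 85}  # -> cache = {'z': 2, 'id': 36, 'val': 85}
out = len(cache)  # -> out = 3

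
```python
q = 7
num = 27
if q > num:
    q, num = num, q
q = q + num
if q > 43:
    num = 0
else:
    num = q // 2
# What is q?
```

Trace (tracking q):
q = 7  # -> q = 7
num = 27  # -> num = 27
if q > num:  # condition is False
q = q + num  # -> q = 34
if q > 43:  # condition is False
else:
    num = q // 2  # -> num = 17

Answer: 34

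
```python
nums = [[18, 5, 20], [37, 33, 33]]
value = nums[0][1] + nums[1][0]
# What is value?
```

Answer: 42

Derivation:
Trace (tracking value):
nums = [[18, 5, 20], [37, 33, 33]]  # -> nums = [[18, 5, 20], [37, 33, 33]]
value = nums[0][1] + nums[1][0]  # -> value = 42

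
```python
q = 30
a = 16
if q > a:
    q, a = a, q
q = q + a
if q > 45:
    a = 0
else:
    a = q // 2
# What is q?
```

Answer: 46

Derivation:
Trace (tracking q):
q = 30  # -> q = 30
a = 16  # -> a = 16
if q > a:  # condition is True
    q, a = (a, q)  # -> q = 16, a = 30
q = q + a  # -> q = 46
if q > 45:  # condition is True
    a = 0  # -> a = 0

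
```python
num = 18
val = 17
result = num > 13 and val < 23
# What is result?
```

Trace (tracking result):
num = 18  # -> num = 18
val = 17  # -> val = 17
result = num > 13 and val < 23  # -> result = True

Answer: True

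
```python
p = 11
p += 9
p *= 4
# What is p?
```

Answer: 80

Derivation:
Trace (tracking p):
p = 11  # -> p = 11
p += 9  # -> p = 20
p *= 4  # -> p = 80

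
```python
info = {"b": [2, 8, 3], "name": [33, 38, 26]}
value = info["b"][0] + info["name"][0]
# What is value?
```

Answer: 35

Derivation:
Trace (tracking value):
info = {'b': [2, 8, 3], 'name': [33, 38, 26]}  # -> info = {'b': [2, 8, 3], 'name': [33, 38, 26]}
value = info['b'][0] + info['name'][0]  # -> value = 35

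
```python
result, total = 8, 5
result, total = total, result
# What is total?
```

Answer: 8

Derivation:
Trace (tracking total):
result, total = (8, 5)  # -> result = 8, total = 5
result, total = (total, result)  # -> result = 5, total = 8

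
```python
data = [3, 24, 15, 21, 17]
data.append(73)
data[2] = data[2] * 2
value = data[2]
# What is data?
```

Answer: [3, 24, 30, 21, 17, 73]

Derivation:
Trace (tracking data):
data = [3, 24, 15, 21, 17]  # -> data = [3, 24, 15, 21, 17]
data.append(73)  # -> data = [3, 24, 15, 21, 17, 73]
data[2] = data[2] * 2  # -> data = [3, 24, 30, 21, 17, 73]
value = data[2]  # -> value = 30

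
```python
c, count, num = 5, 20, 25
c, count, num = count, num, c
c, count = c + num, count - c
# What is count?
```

Answer: 5

Derivation:
Trace (tracking count):
c, count, num = (5, 20, 25)  # -> c = 5, count = 20, num = 25
c, count, num = (count, num, c)  # -> c = 20, count = 25, num = 5
c, count = (c + num, count - c)  # -> c = 25, count = 5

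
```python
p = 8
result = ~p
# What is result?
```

Trace (tracking result):
p = 8  # -> p = 8
result = ~p  # -> result = -9

Answer: -9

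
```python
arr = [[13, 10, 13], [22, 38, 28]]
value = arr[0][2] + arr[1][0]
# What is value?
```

Trace (tracking value):
arr = [[13, 10, 13], [22, 38, 28]]  # -> arr = [[13, 10, 13], [22, 38, 28]]
value = arr[0][2] + arr[1][0]  # -> value = 35

Answer: 35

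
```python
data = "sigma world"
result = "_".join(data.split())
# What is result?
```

Answer: 'sigma_world'

Derivation:
Trace (tracking result):
data = 'sigma world'  # -> data = 'sigma world'
result = '_'.join(data.split())  # -> result = 'sigma_world'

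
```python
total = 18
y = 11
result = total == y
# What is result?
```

Trace (tracking result):
total = 18  # -> total = 18
y = 11  # -> y = 11
result = total == y  # -> result = False

Answer: False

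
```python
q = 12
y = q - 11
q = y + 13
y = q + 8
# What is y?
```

Trace (tracking y):
q = 12  # -> q = 12
y = q - 11  # -> y = 1
q = y + 13  # -> q = 14
y = q + 8  # -> y = 22

Answer: 22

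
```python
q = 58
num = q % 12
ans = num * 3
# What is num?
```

Answer: 10

Derivation:
Trace (tracking num):
q = 58  # -> q = 58
num = q % 12  # -> num = 10
ans = num * 3  # -> ans = 30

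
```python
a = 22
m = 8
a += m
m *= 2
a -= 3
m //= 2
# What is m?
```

Answer: 8

Derivation:
Trace (tracking m):
a = 22  # -> a = 22
m = 8  # -> m = 8
a += m  # -> a = 30
m *= 2  # -> m = 16
a -= 3  # -> a = 27
m //= 2  # -> m = 8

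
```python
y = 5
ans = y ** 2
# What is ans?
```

Answer: 25

Derivation:
Trace (tracking ans):
y = 5  # -> y = 5
ans = y ** 2  # -> ans = 25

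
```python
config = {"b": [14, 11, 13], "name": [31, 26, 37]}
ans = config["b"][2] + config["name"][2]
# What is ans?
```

Trace (tracking ans):
config = {'b': [14, 11, 13], 'name': [31, 26, 37]}  # -> config = {'b': [14, 11, 13], 'name': [31, 26, 37]}
ans = config['b'][2] + config['name'][2]  # -> ans = 50

Answer: 50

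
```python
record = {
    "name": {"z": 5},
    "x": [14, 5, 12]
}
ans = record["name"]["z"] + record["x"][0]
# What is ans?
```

Answer: 19

Derivation:
Trace (tracking ans):
record = {'name': {'z': 5}, 'x': [14, 5, 12]}  # -> record = {'name': {'z': 5}, 'x': [14, 5, 12]}
ans = record['name']['z'] + record['x'][0]  # -> ans = 19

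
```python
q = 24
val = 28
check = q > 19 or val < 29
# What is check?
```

Answer: True

Derivation:
Trace (tracking check):
q = 24  # -> q = 24
val = 28  # -> val = 28
check = q > 19 or val < 29  # -> check = True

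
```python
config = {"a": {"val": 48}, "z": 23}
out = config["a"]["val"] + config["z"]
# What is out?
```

Answer: 71

Derivation:
Trace (tracking out):
config = {'a': {'val': 48}, 'z': 23}  # -> config = {'a': {'val': 48}, 'z': 23}
out = config['a']['val'] + config['z']  # -> out = 71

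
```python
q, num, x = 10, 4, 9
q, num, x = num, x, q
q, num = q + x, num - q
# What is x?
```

Answer: 10

Derivation:
Trace (tracking x):
q, num, x = (10, 4, 9)  # -> q = 10, num = 4, x = 9
q, num, x = (num, x, q)  # -> q = 4, num = 9, x = 10
q, num = (q + x, num - q)  # -> q = 14, num = 5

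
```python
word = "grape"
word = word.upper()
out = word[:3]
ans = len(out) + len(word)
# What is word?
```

Answer: 'GRAPE'

Derivation:
Trace (tracking word):
word = 'grape'  # -> word = 'grape'
word = word.upper()  # -> word = 'GRAPE'
out = word[:3]  # -> out = 'GRA'
ans = len(out) + len(word)  # -> ans = 8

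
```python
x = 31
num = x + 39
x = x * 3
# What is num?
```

Answer: 70

Derivation:
Trace (tracking num):
x = 31  # -> x = 31
num = x + 39  # -> num = 70
x = x * 3  # -> x = 93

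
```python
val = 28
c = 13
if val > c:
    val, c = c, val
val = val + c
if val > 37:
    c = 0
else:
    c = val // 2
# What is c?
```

Answer: 0

Derivation:
Trace (tracking c):
val = 28  # -> val = 28
c = 13  # -> c = 13
if val > c:  # condition is True
    val, c = (c, val)  # -> val = 13, c = 28
val = val + c  # -> val = 41
if val > 37:  # condition is True
    c = 0  # -> c = 0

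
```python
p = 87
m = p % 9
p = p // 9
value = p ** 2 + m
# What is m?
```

Trace (tracking m):
p = 87  # -> p = 87
m = p % 9  # -> m = 6
p = p // 9  # -> p = 9
value = p ** 2 + m  # -> value = 87

Answer: 6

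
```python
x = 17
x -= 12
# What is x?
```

Answer: 5

Derivation:
Trace (tracking x):
x = 17  # -> x = 17
x -= 12  # -> x = 5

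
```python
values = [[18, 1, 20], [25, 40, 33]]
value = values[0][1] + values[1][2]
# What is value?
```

Answer: 34

Derivation:
Trace (tracking value):
values = [[18, 1, 20], [25, 40, 33]]  # -> values = [[18, 1, 20], [25, 40, 33]]
value = values[0][1] + values[1][2]  # -> value = 34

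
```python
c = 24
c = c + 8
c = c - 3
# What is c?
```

Trace (tracking c):
c = 24  # -> c = 24
c = c + 8  # -> c = 32
c = c - 3  # -> c = 29

Answer: 29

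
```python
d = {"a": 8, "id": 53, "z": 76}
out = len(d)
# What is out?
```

Trace (tracking out):
d = {'a': 8, 'id': 53, 'z': 76}  # -> d = {'a': 8, 'id': 53, 'z': 76}
out = len(d)  # -> out = 3

Answer: 3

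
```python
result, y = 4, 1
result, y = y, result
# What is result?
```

Trace (tracking result):
result, y = (4, 1)  # -> result = 4, y = 1
result, y = (y, result)  # -> result = 1, y = 4

Answer: 1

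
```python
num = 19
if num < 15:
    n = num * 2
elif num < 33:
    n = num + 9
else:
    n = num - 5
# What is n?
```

Trace (tracking n):
num = 19  # -> num = 19
if num < 15:  # condition is False
elif num < 33:  # condition is True
    n = num + 9  # -> n = 28

Answer: 28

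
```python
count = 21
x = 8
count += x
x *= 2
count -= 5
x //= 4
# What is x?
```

Answer: 4

Derivation:
Trace (tracking x):
count = 21  # -> count = 21
x = 8  # -> x = 8
count += x  # -> count = 29
x *= 2  # -> x = 16
count -= 5  # -> count = 24
x //= 4  # -> x = 4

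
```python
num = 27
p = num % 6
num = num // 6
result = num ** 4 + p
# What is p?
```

Trace (tracking p):
num = 27  # -> num = 27
p = num % 6  # -> p = 3
num = num // 6  # -> num = 4
result = num ** 4 + p  # -> result = 259

Answer: 3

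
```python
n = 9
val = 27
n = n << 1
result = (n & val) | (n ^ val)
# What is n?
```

Answer: 18

Derivation:
Trace (tracking n):
n = 9  # -> n = 9
val = 27  # -> val = 27
n = n << 1  # -> n = 18
result = n & val | n ^ val  # -> result = 27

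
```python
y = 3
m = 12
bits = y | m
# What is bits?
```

Answer: 15

Derivation:
Trace (tracking bits):
y = 3  # -> y = 3
m = 12  # -> m = 12
bits = y | m  # -> bits = 15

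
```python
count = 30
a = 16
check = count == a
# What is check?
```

Answer: False

Derivation:
Trace (tracking check):
count = 30  # -> count = 30
a = 16  # -> a = 16
check = count == a  # -> check = False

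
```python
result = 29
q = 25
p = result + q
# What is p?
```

Trace (tracking p):
result = 29  # -> result = 29
q = 25  # -> q = 25
p = result + q  # -> p = 54

Answer: 54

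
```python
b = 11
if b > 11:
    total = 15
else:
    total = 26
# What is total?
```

Answer: 26

Derivation:
Trace (tracking total):
b = 11  # -> b = 11
if b > 11:  # condition is False
else:
    total = 26  # -> total = 26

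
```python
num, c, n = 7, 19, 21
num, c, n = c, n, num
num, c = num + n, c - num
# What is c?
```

Answer: 2

Derivation:
Trace (tracking c):
num, c, n = (7, 19, 21)  # -> num = 7, c = 19, n = 21
num, c, n = (c, n, num)  # -> num = 19, c = 21, n = 7
num, c = (num + n, c - num)  # -> num = 26, c = 2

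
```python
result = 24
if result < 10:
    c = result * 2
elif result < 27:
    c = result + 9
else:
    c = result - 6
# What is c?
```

Answer: 33

Derivation:
Trace (tracking c):
result = 24  # -> result = 24
if result < 10:  # condition is False
elif result < 27:  # condition is True
    c = result + 9  # -> c = 33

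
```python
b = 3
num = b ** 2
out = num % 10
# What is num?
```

Trace (tracking num):
b = 3  # -> b = 3
num = b ** 2  # -> num = 9
out = num % 10  # -> out = 9

Answer: 9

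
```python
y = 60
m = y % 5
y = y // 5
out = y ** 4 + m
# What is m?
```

Answer: 0

Derivation:
Trace (tracking m):
y = 60  # -> y = 60
m = y % 5  # -> m = 0
y = y // 5  # -> y = 12
out = y ** 4 + m  # -> out = 20736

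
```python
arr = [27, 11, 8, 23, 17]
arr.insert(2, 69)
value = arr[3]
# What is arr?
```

Trace (tracking arr):
arr = [27, 11, 8, 23, 17]  # -> arr = [27, 11, 8, 23, 17]
arr.insert(2, 69)  # -> arr = [27, 11, 69, 8, 23, 17]
value = arr[3]  # -> value = 8

Answer: [27, 11, 69, 8, 23, 17]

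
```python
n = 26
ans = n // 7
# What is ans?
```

Trace (tracking ans):
n = 26  # -> n = 26
ans = n // 7  # -> ans = 3

Answer: 3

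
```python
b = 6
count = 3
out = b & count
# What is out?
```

Answer: 2

Derivation:
Trace (tracking out):
b = 6  # -> b = 6
count = 3  # -> count = 3
out = b & count  # -> out = 2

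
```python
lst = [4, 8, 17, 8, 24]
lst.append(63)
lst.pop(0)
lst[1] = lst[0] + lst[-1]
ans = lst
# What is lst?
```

Answer: [8, 71, 8, 24, 63]

Derivation:
Trace (tracking lst):
lst = [4, 8, 17, 8, 24]  # -> lst = [4, 8, 17, 8, 24]
lst.append(63)  # -> lst = [4, 8, 17, 8, 24, 63]
lst.pop(0)  # -> lst = [8, 17, 8, 24, 63]
lst[1] = lst[0] + lst[-1]  # -> lst = [8, 71, 8, 24, 63]
ans = lst  # -> ans = [8, 71, 8, 24, 63]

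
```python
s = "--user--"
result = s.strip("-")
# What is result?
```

Trace (tracking result):
s = '--user--'  # -> s = '--user--'
result = s.strip('-')  # -> result = 'user'

Answer: 'user'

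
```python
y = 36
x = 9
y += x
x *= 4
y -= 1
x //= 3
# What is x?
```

Trace (tracking x):
y = 36  # -> y = 36
x = 9  # -> x = 9
y += x  # -> y = 45
x *= 4  # -> x = 36
y -= 1  # -> y = 44
x //= 3  # -> x = 12

Answer: 12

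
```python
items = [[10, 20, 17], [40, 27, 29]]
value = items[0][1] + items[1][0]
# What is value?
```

Trace (tracking value):
items = [[10, 20, 17], [40, 27, 29]]  # -> items = [[10, 20, 17], [40, 27, 29]]
value = items[0][1] + items[1][0]  # -> value = 60

Answer: 60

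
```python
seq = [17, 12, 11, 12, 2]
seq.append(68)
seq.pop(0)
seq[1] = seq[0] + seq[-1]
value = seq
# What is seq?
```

Trace (tracking seq):
seq = [17, 12, 11, 12, 2]  # -> seq = [17, 12, 11, 12, 2]
seq.append(68)  # -> seq = [17, 12, 11, 12, 2, 68]
seq.pop(0)  # -> seq = [12, 11, 12, 2, 68]
seq[1] = seq[0] + seq[-1]  # -> seq = [12, 80, 12, 2, 68]
value = seq  # -> value = [12, 80, 12, 2, 68]

Answer: [12, 80, 12, 2, 68]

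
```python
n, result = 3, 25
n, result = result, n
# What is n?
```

Trace (tracking n):
n, result = (3, 25)  # -> n = 3, result = 25
n, result = (result, n)  # -> n = 25, result = 3

Answer: 25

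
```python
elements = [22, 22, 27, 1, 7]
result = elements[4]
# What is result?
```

Trace (tracking result):
elements = [22, 22, 27, 1, 7]  # -> elements = [22, 22, 27, 1, 7]
result = elements[4]  # -> result = 7

Answer: 7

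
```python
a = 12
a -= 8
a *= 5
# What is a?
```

Answer: 20

Derivation:
Trace (tracking a):
a = 12  # -> a = 12
a -= 8  # -> a = 4
a *= 5  # -> a = 20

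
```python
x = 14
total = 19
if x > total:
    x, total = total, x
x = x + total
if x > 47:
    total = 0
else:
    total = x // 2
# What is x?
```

Answer: 33

Derivation:
Trace (tracking x):
x = 14  # -> x = 14
total = 19  # -> total = 19
if x > total:  # condition is False
x = x + total  # -> x = 33
if x > 47:  # condition is False
else:
    total = x // 2  # -> total = 16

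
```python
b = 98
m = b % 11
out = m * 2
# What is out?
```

Answer: 20

Derivation:
Trace (tracking out):
b = 98  # -> b = 98
m = b % 11  # -> m = 10
out = m * 2  # -> out = 20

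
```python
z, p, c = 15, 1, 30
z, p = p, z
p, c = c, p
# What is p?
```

Trace (tracking p):
z, p, c = (15, 1, 30)  # -> z = 15, p = 1, c = 30
z, p = (p, z)  # -> z = 1, p = 15
p, c = (c, p)  # -> p = 30, c = 15

Answer: 30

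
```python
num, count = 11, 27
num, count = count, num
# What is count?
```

Answer: 11

Derivation:
Trace (tracking count):
num, count = (11, 27)  # -> num = 11, count = 27
num, count = (count, num)  # -> num = 27, count = 11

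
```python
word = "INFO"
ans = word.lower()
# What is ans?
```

Answer: 'info'

Derivation:
Trace (tracking ans):
word = 'INFO'  # -> word = 'INFO'
ans = word.lower()  # -> ans = 'info'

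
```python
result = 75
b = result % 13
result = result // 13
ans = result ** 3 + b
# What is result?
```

Answer: 5

Derivation:
Trace (tracking result):
result = 75  # -> result = 75
b = result % 13  # -> b = 10
result = result // 13  # -> result = 5
ans = result ** 3 + b  # -> ans = 135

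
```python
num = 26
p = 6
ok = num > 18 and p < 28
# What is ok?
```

Trace (tracking ok):
num = 26  # -> num = 26
p = 6  # -> p = 6
ok = num > 18 and p < 28  # -> ok = True

Answer: True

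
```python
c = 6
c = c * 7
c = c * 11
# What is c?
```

Answer: 462

Derivation:
Trace (tracking c):
c = 6  # -> c = 6
c = c * 7  # -> c = 42
c = c * 11  # -> c = 462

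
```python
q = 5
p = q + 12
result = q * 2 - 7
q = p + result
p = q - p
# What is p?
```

Trace (tracking p):
q = 5  # -> q = 5
p = q + 12  # -> p = 17
result = q * 2 - 7  # -> result = 3
q = p + result  # -> q = 20
p = q - p  # -> p = 3

Answer: 3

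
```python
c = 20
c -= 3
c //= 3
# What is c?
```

Answer: 5

Derivation:
Trace (tracking c):
c = 20  # -> c = 20
c -= 3  # -> c = 17
c //= 3  # -> c = 5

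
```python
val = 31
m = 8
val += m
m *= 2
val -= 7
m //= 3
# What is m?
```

Trace (tracking m):
val = 31  # -> val = 31
m = 8  # -> m = 8
val += m  # -> val = 39
m *= 2  # -> m = 16
val -= 7  # -> val = 32
m //= 3  # -> m = 5

Answer: 5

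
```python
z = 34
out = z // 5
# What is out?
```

Trace (tracking out):
z = 34  # -> z = 34
out = z // 5  # -> out = 6

Answer: 6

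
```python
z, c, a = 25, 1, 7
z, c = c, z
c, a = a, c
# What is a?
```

Trace (tracking a):
z, c, a = (25, 1, 7)  # -> z = 25, c = 1, a = 7
z, c = (c, z)  # -> z = 1, c = 25
c, a = (a, c)  # -> c = 7, a = 25

Answer: 25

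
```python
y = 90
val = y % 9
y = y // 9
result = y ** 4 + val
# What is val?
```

Trace (tracking val):
y = 90  # -> y = 90
val = y % 9  # -> val = 0
y = y // 9  # -> y = 10
result = y ** 4 + val  # -> result = 10000

Answer: 0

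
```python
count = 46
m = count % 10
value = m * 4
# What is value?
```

Trace (tracking value):
count = 46  # -> count = 46
m = count % 10  # -> m = 6
value = m * 4  # -> value = 24

Answer: 24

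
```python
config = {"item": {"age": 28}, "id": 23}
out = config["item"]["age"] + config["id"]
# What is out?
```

Answer: 51

Derivation:
Trace (tracking out):
config = {'item': {'age': 28}, 'id': 23}  # -> config = {'item': {'age': 28}, 'id': 23}
out = config['item']['age'] + config['id']  # -> out = 51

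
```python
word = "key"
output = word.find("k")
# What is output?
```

Trace (tracking output):
word = 'key'  # -> word = 'key'
output = word.find('k')  # -> output = 0

Answer: 0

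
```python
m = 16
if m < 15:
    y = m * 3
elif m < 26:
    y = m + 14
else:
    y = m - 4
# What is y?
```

Answer: 30

Derivation:
Trace (tracking y):
m = 16  # -> m = 16
if m < 15:  # condition is False
elif m < 26:  # condition is True
    y = m + 14  # -> y = 30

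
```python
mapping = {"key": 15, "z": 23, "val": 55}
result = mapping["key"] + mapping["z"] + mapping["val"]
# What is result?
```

Answer: 93

Derivation:
Trace (tracking result):
mapping = {'key': 15, 'z': 23, 'val': 55}  # -> mapping = {'key': 15, 'z': 23, 'val': 55}
result = mapping['key'] + mapping['z'] + mapping['val']  # -> result = 93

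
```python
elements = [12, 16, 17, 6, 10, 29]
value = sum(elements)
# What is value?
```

Trace (tracking value):
elements = [12, 16, 17, 6, 10, 29]  # -> elements = [12, 16, 17, 6, 10, 29]
value = sum(elements)  # -> value = 90

Answer: 90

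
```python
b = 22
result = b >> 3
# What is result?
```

Answer: 2

Derivation:
Trace (tracking result):
b = 22  # -> b = 22
result = b >> 3  # -> result = 2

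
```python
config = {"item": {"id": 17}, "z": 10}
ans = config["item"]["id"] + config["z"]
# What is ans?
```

Trace (tracking ans):
config = {'item': {'id': 17}, 'z': 10}  # -> config = {'item': {'id': 17}, 'z': 10}
ans = config['item']['id'] + config['z']  # -> ans = 27

Answer: 27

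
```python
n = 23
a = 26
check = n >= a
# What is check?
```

Trace (tracking check):
n = 23  # -> n = 23
a = 26  # -> a = 26
check = n >= a  # -> check = False

Answer: False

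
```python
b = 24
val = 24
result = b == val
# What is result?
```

Trace (tracking result):
b = 24  # -> b = 24
val = 24  # -> val = 24
result = b == val  # -> result = True

Answer: True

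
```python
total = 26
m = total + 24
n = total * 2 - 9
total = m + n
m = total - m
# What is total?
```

Answer: 93

Derivation:
Trace (tracking total):
total = 26  # -> total = 26
m = total + 24  # -> m = 50
n = total * 2 - 9  # -> n = 43
total = m + n  # -> total = 93
m = total - m  # -> m = 43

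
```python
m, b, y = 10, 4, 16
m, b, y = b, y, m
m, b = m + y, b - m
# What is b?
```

Answer: 12

Derivation:
Trace (tracking b):
m, b, y = (10, 4, 16)  # -> m = 10, b = 4, y = 16
m, b, y = (b, y, m)  # -> m = 4, b = 16, y = 10
m, b = (m + y, b - m)  # -> m = 14, b = 12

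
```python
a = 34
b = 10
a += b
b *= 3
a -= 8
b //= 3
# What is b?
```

Answer: 10

Derivation:
Trace (tracking b):
a = 34  # -> a = 34
b = 10  # -> b = 10
a += b  # -> a = 44
b *= 3  # -> b = 30
a -= 8  # -> a = 36
b //= 3  # -> b = 10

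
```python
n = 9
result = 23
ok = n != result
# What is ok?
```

Answer: True

Derivation:
Trace (tracking ok):
n = 9  # -> n = 9
result = 23  # -> result = 23
ok = n != result  # -> ok = True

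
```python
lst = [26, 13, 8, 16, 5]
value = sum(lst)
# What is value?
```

Trace (tracking value):
lst = [26, 13, 8, 16, 5]  # -> lst = [26, 13, 8, 16, 5]
value = sum(lst)  # -> value = 68

Answer: 68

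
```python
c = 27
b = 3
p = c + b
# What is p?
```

Answer: 30

Derivation:
Trace (tracking p):
c = 27  # -> c = 27
b = 3  # -> b = 3
p = c + b  # -> p = 30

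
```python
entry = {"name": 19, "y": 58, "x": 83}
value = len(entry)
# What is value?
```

Answer: 3

Derivation:
Trace (tracking value):
entry = {'name': 19, 'y': 58, 'x': 83}  # -> entry = {'name': 19, 'y': 58, 'x': 83}
value = len(entry)  # -> value = 3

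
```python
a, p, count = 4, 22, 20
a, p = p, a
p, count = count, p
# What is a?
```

Answer: 22

Derivation:
Trace (tracking a):
a, p, count = (4, 22, 20)  # -> a = 4, p = 22, count = 20
a, p = (p, a)  # -> a = 22, p = 4
p, count = (count, p)  # -> p = 20, count = 4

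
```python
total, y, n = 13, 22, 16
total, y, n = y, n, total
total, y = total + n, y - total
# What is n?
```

Answer: 13

Derivation:
Trace (tracking n):
total, y, n = (13, 22, 16)  # -> total = 13, y = 22, n = 16
total, y, n = (y, n, total)  # -> total = 22, y = 16, n = 13
total, y = (total + n, y - total)  # -> total = 35, y = -6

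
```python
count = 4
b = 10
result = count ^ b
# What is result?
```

Answer: 14

Derivation:
Trace (tracking result):
count = 4  # -> count = 4
b = 10  # -> b = 10
result = count ^ b  # -> result = 14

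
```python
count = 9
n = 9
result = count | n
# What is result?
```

Answer: 9

Derivation:
Trace (tracking result):
count = 9  # -> count = 9
n = 9  # -> n = 9
result = count | n  # -> result = 9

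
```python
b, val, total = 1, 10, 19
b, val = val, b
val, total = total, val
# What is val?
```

Answer: 19

Derivation:
Trace (tracking val):
b, val, total = (1, 10, 19)  # -> b = 1, val = 10, total = 19
b, val = (val, b)  # -> b = 10, val = 1
val, total = (total, val)  # -> val = 19, total = 1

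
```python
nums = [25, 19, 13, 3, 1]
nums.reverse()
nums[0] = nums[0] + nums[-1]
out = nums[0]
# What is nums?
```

Trace (tracking nums):
nums = [25, 19, 13, 3, 1]  # -> nums = [25, 19, 13, 3, 1]
nums.reverse()  # -> nums = [1, 3, 13, 19, 25]
nums[0] = nums[0] + nums[-1]  # -> nums = [26, 3, 13, 19, 25]
out = nums[0]  # -> out = 26

Answer: [26, 3, 13, 19, 25]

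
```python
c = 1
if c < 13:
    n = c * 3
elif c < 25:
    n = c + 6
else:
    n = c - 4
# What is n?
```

Answer: 3

Derivation:
Trace (tracking n):
c = 1  # -> c = 1
if c < 13:  # condition is True
    n = c * 3  # -> n = 3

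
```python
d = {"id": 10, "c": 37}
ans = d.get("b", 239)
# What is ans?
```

Trace (tracking ans):
d = {'id': 10, 'c': 37}  # -> d = {'id': 10, 'c': 37}
ans = d.get('b', 239)  # -> ans = 239

Answer: 239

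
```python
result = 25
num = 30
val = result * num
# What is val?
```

Answer: 750

Derivation:
Trace (tracking val):
result = 25  # -> result = 25
num = 30  # -> num = 30
val = result * num  # -> val = 750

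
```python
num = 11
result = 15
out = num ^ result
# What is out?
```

Trace (tracking out):
num = 11  # -> num = 11
result = 15  # -> result = 15
out = num ^ result  # -> out = 4

Answer: 4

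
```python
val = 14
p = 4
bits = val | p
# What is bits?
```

Trace (tracking bits):
val = 14  # -> val = 14
p = 4  # -> p = 4
bits = val | p  # -> bits = 14

Answer: 14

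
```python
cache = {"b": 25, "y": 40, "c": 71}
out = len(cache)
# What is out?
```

Trace (tracking out):
cache = {'b': 25, 'y': 40, 'c': 71}  # -> cache = {'b': 25, 'y': 40, 'c': 71}
out = len(cache)  # -> out = 3

Answer: 3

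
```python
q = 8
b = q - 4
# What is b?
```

Trace (tracking b):
q = 8  # -> q = 8
b = q - 4  # -> b = 4

Answer: 4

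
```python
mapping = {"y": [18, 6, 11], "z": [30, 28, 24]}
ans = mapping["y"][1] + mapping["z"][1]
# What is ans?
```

Answer: 34

Derivation:
Trace (tracking ans):
mapping = {'y': [18, 6, 11], 'z': [30, 28, 24]}  # -> mapping = {'y': [18, 6, 11], 'z': [30, 28, 24]}
ans = mapping['y'][1] + mapping['z'][1]  # -> ans = 34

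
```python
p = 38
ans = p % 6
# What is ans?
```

Trace (tracking ans):
p = 38  # -> p = 38
ans = p % 6  # -> ans = 2

Answer: 2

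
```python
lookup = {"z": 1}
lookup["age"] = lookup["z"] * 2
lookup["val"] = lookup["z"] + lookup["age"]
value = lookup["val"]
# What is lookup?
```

Trace (tracking lookup):
lookup = {'z': 1}  # -> lookup = {'z': 1}
lookup['age'] = lookup['z'] * 2  # -> lookup = {'z': 1, 'age': 2}
lookup['val'] = lookup['z'] + lookup['age']  # -> lookup = {'z': 1, 'age': 2, 'val': 3}
value = lookup['val']  # -> value = 3

Answer: {'z': 1, 'age': 2, 'val': 3}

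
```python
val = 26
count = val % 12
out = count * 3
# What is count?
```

Trace (tracking count):
val = 26  # -> val = 26
count = val % 12  # -> count = 2
out = count * 3  # -> out = 6

Answer: 2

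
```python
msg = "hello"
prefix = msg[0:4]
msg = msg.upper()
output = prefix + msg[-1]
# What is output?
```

Trace (tracking output):
msg = 'hello'  # -> msg = 'hello'
prefix = msg[0:4]  # -> prefix = 'hell'
msg = msg.upper()  # -> msg = 'HELLO'
output = prefix + msg[-1]  # -> output = 'hellO'

Answer: 'hellO'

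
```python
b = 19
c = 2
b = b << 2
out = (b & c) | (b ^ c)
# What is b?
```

Answer: 76

Derivation:
Trace (tracking b):
b = 19  # -> b = 19
c = 2  # -> c = 2
b = b << 2  # -> b = 76
out = b & c | b ^ c  # -> out = 78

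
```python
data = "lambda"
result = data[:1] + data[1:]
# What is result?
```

Trace (tracking result):
data = 'lambda'  # -> data = 'lambda'
result = data[:1] + data[1:]  # -> result = 'lambda'

Answer: 'lambda'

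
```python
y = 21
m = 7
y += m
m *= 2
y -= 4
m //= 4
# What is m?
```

Answer: 3

Derivation:
Trace (tracking m):
y = 21  # -> y = 21
m = 7  # -> m = 7
y += m  # -> y = 28
m *= 2  # -> m = 14
y -= 4  # -> y = 24
m //= 4  # -> m = 3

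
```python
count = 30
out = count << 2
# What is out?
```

Trace (tracking out):
count = 30  # -> count = 30
out = count << 2  # -> out = 120

Answer: 120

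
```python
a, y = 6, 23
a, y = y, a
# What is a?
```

Answer: 23

Derivation:
Trace (tracking a):
a, y = (6, 23)  # -> a = 6, y = 23
a, y = (y, a)  # -> a = 23, y = 6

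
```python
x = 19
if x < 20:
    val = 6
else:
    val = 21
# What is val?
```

Trace (tracking val):
x = 19  # -> x = 19
if x < 20:  # condition is True
    val = 6  # -> val = 6

Answer: 6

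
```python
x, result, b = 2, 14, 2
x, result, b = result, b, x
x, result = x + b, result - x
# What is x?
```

Trace (tracking x):
x, result, b = (2, 14, 2)  # -> x = 2, result = 14, b = 2
x, result, b = (result, b, x)  # -> x = 14, result = 2, b = 2
x, result = (x + b, result - x)  # -> x = 16, result = -12

Answer: 16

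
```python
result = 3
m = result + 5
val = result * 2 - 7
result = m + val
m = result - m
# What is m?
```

Answer: -1

Derivation:
Trace (tracking m):
result = 3  # -> result = 3
m = result + 5  # -> m = 8
val = result * 2 - 7  # -> val = -1
result = m + val  # -> result = 7
m = result - m  # -> m = -1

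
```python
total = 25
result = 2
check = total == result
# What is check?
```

Answer: False

Derivation:
Trace (tracking check):
total = 25  # -> total = 25
result = 2  # -> result = 2
check = total == result  # -> check = False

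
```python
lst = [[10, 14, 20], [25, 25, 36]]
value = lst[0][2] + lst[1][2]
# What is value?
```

Trace (tracking value):
lst = [[10, 14, 20], [25, 25, 36]]  # -> lst = [[10, 14, 20], [25, 25, 36]]
value = lst[0][2] + lst[1][2]  # -> value = 56

Answer: 56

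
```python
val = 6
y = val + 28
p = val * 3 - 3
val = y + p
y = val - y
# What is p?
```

Answer: 15

Derivation:
Trace (tracking p):
val = 6  # -> val = 6
y = val + 28  # -> y = 34
p = val * 3 - 3  # -> p = 15
val = y + p  # -> val = 49
y = val - y  # -> y = 15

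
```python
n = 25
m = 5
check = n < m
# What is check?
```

Trace (tracking check):
n = 25  # -> n = 25
m = 5  # -> m = 5
check = n < m  # -> check = False

Answer: False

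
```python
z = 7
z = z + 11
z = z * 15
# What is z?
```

Answer: 270

Derivation:
Trace (tracking z):
z = 7  # -> z = 7
z = z + 11  # -> z = 18
z = z * 15  # -> z = 270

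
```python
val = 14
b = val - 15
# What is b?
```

Answer: -1

Derivation:
Trace (tracking b):
val = 14  # -> val = 14
b = val - 15  # -> b = -1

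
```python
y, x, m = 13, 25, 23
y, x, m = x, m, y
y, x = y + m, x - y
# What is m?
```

Trace (tracking m):
y, x, m = (13, 25, 23)  # -> y = 13, x = 25, m = 23
y, x, m = (x, m, y)  # -> y = 25, x = 23, m = 13
y, x = (y + m, x - y)  # -> y = 38, x = -2

Answer: 13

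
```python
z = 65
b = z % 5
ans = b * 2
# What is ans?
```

Answer: 0

Derivation:
Trace (tracking ans):
z = 65  # -> z = 65
b = z % 5  # -> b = 0
ans = b * 2  # -> ans = 0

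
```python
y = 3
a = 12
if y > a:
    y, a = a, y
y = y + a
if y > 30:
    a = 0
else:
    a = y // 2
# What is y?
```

Answer: 15

Derivation:
Trace (tracking y):
y = 3  # -> y = 3
a = 12  # -> a = 12
if y > a:  # condition is False
y = y + a  # -> y = 15
if y > 30:  # condition is False
else:
    a = y // 2  # -> a = 7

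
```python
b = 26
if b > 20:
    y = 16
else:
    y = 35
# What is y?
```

Answer: 16

Derivation:
Trace (tracking y):
b = 26  # -> b = 26
if b > 20:  # condition is True
    y = 16  # -> y = 16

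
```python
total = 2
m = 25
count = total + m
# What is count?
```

Answer: 27

Derivation:
Trace (tracking count):
total = 2  # -> total = 2
m = 25  # -> m = 25
count = total + m  # -> count = 27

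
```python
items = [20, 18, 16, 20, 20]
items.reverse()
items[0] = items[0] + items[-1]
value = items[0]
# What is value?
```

Answer: 40

Derivation:
Trace (tracking value):
items = [20, 18, 16, 20, 20]  # -> items = [20, 18, 16, 20, 20]
items.reverse()  # -> items = [20, 20, 16, 18, 20]
items[0] = items[0] + items[-1]  # -> items = [40, 20, 16, 18, 20]
value = items[0]  # -> value = 40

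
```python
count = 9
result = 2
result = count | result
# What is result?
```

Trace (tracking result):
count = 9  # -> count = 9
result = 2  # -> result = 2
result = count | result  # -> result = 11

Answer: 11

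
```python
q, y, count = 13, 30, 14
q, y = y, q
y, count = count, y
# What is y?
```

Answer: 14

Derivation:
Trace (tracking y):
q, y, count = (13, 30, 14)  # -> q = 13, y = 30, count = 14
q, y = (y, q)  # -> q = 30, y = 13
y, count = (count, y)  # -> y = 14, count = 13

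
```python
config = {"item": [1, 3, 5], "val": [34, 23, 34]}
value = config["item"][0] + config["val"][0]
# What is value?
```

Trace (tracking value):
config = {'item': [1, 3, 5], 'val': [34, 23, 34]}  # -> config = {'item': [1, 3, 5], 'val': [34, 23, 34]}
value = config['item'][0] + config['val'][0]  # -> value = 35

Answer: 35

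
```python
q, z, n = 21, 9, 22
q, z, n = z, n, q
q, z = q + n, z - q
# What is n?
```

Trace (tracking n):
q, z, n = (21, 9, 22)  # -> q = 21, z = 9, n = 22
q, z, n = (z, n, q)  # -> q = 9, z = 22, n = 21
q, z = (q + n, z - q)  # -> q = 30, z = 13

Answer: 21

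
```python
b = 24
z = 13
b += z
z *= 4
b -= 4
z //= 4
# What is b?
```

Trace (tracking b):
b = 24  # -> b = 24
z = 13  # -> z = 13
b += z  # -> b = 37
z *= 4  # -> z = 52
b -= 4  # -> b = 33
z //= 4  # -> z = 13

Answer: 33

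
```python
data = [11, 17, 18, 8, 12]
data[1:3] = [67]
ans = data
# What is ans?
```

Answer: [11, 67, 8, 12]

Derivation:
Trace (tracking ans):
data = [11, 17, 18, 8, 12]  # -> data = [11, 17, 18, 8, 12]
data[1:3] = [67]  # -> data = [11, 67, 8, 12]
ans = data  # -> ans = [11, 67, 8, 12]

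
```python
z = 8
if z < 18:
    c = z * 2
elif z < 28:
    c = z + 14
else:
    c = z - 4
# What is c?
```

Trace (tracking c):
z = 8  # -> z = 8
if z < 18:  # condition is True
    c = z * 2  # -> c = 16

Answer: 16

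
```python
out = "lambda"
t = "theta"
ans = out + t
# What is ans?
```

Trace (tracking ans):
out = 'lambda'  # -> out = 'lambda'
t = 'theta'  # -> t = 'theta'
ans = out + t  # -> ans = 'lambdatheta'

Answer: 'lambdatheta'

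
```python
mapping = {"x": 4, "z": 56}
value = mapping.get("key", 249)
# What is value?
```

Trace (tracking value):
mapping = {'x': 4, 'z': 56}  # -> mapping = {'x': 4, 'z': 56}
value = mapping.get('key', 249)  # -> value = 249

Answer: 249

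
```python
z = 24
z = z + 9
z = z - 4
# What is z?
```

Trace (tracking z):
z = 24  # -> z = 24
z = z + 9  # -> z = 33
z = z - 4  # -> z = 29

Answer: 29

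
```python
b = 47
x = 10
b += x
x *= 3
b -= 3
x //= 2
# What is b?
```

Trace (tracking b):
b = 47  # -> b = 47
x = 10  # -> x = 10
b += x  # -> b = 57
x *= 3  # -> x = 30
b -= 3  # -> b = 54
x //= 2  # -> x = 15

Answer: 54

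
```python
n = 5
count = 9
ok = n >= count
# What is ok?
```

Answer: False

Derivation:
Trace (tracking ok):
n = 5  # -> n = 5
count = 9  # -> count = 9
ok = n >= count  # -> ok = False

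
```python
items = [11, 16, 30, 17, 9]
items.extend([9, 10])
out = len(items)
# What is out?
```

Trace (tracking out):
items = [11, 16, 30, 17, 9]  # -> items = [11, 16, 30, 17, 9]
items.extend([9, 10])  # -> items = [11, 16, 30, 17, 9, 9, 10]
out = len(items)  # -> out = 7

Answer: 7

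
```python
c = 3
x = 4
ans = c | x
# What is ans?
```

Trace (tracking ans):
c = 3  # -> c = 3
x = 4  # -> x = 4
ans = c | x  # -> ans = 7

Answer: 7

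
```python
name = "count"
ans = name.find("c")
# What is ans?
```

Answer: 0

Derivation:
Trace (tracking ans):
name = 'count'  # -> name = 'count'
ans = name.find('c')  # -> ans = 0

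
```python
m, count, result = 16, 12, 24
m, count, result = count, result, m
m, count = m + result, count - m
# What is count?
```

Trace (tracking count):
m, count, result = (16, 12, 24)  # -> m = 16, count = 12, result = 24
m, count, result = (count, result, m)  # -> m = 12, count = 24, result = 16
m, count = (m + result, count - m)  # -> m = 28, count = 12

Answer: 12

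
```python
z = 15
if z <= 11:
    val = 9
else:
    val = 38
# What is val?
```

Answer: 38

Derivation:
Trace (tracking val):
z = 15  # -> z = 15
if z <= 11:  # condition is False
else:
    val = 38  # -> val = 38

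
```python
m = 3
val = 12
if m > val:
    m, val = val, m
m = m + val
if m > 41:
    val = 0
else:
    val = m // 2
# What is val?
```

Trace (tracking val):
m = 3  # -> m = 3
val = 12  # -> val = 12
if m > val:  # condition is False
m = m + val  # -> m = 15
if m > 41:  # condition is False
else:
    val = m // 2  # -> val = 7

Answer: 7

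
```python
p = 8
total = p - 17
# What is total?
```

Answer: -9

Derivation:
Trace (tracking total):
p = 8  # -> p = 8
total = p - 17  # -> total = -9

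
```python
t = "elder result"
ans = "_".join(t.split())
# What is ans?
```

Trace (tracking ans):
t = 'elder result'  # -> t = 'elder result'
ans = '_'.join(t.split())  # -> ans = 'elder_result'

Answer: 'elder_result'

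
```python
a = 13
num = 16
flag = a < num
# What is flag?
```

Trace (tracking flag):
a = 13  # -> a = 13
num = 16  # -> num = 16
flag = a < num  # -> flag = True

Answer: True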